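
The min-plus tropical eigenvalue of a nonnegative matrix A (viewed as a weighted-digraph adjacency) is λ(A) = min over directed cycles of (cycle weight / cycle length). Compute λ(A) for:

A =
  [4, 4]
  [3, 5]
λ(A) = 7/2

Enumerate directed cycles and compute their means (weight / length). Sample:
  cycle 0 → 0: weight = 4, length = 1, mean = 4/1 ≈ 4.000
  cycle 1 → 1: weight = 5, length = 1, mean = 5/1 ≈ 5.000
  cycle 0 → 1 → 0: weight = 7, length = 2, mean = 7/2 ≈ 3.500
  cycle 1 → 0 → 1: weight = 7, length = 2, mean = 7/2 ≈ 3.500
Minimum mean = 3.500, attained e.g. along the cycle 0 → 1 → 0 with weight 7 and length 2. So λ(A) = 7/2 = 7/2.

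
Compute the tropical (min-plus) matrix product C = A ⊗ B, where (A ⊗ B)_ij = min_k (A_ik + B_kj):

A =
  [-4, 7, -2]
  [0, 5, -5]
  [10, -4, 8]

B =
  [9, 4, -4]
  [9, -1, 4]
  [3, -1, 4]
A ⊗ B =
  [1, -3, -8]
  [-2, -6, -4]
  [5, -5, 0]

Apply the min-plus product entry-by-entry:
  C[0][0] = min over k of (A[0][0] + B[0][0] = -4 + 9 = 5, A[0][1] + B[1][0] = 7 + 9 = 16, A[0][2] + B[2][0] = -2 + 3 = 1) = 1 (attained at k = 2)
  C[0][1] = min over k of (A[0][0] + B[0][1] = -4 + 4 = 0, A[0][1] + B[1][1] = 7 + -1 = 6, A[0][2] + B[2][1] = -2 + -1 = -3) = -3 (attained at k = 2)
  C[0][2] = min over k of (A[0][0] + B[0][2] = -4 + -4 = -8, A[0][1] + B[1][2] = 7 + 4 = 11, A[0][2] + B[2][2] = -2 + 4 = 2) = -8 (attained at k = 0)
  C[1][0] = min over k of (A[1][0] + B[0][0] = 0 + 9 = 9, A[1][1] + B[1][0] = 5 + 9 = 14, A[1][2] + B[2][0] = -5 + 3 = -2) = -2 (attained at k = 2)
  C[1][1] = min over k of (A[1][0] + B[0][1] = 0 + 4 = 4, A[1][1] + B[1][1] = 5 + -1 = 4, A[1][2] + B[2][1] = -5 + -1 = -6) = -6 (attained at k = 2)
  C[1][2] = min over k of (A[1][0] + B[0][2] = 0 + -4 = -4, A[1][1] + B[1][2] = 5 + 4 = 9, A[1][2] + B[2][2] = -5 + 4 = -1) = -4 (attained at k = 0)
  C[2][0] = min over k of (A[2][0] + B[0][0] = 10 + 9 = 19, A[2][1] + B[1][0] = -4 + 9 = 5, A[2][2] + B[2][0] = 8 + 3 = 11) = 5 (attained at k = 1)
  C[2][1] = min over k of (A[2][0] + B[0][1] = 10 + 4 = 14, A[2][1] + B[1][1] = -4 + -1 = -5, A[2][2] + B[2][1] = 8 + -1 = 7) = -5 (attained at k = 1)
  C[2][2] = min over k of (A[2][0] + B[0][2] = 10 + -4 = 6, A[2][1] + B[1][2] = -4 + 4 = 0, A[2][2] + B[2][2] = 8 + 4 = 12) = 0 (attained at k = 1)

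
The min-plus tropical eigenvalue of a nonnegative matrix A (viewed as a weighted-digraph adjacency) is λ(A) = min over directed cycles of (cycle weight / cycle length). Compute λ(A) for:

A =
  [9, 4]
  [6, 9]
λ(A) = 5

Enumerate directed cycles and compute their means (weight / length). Sample:
  cycle 0 → 0: weight = 9, length = 1, mean = 9/1 ≈ 9.000
  cycle 1 → 1: weight = 9, length = 1, mean = 9/1 ≈ 9.000
  cycle 0 → 1 → 0: weight = 10, length = 2, mean = 10/2 ≈ 5.000
  cycle 1 → 0 → 1: weight = 10, length = 2, mean = 10/2 ≈ 5.000
Minimum mean = 5.000, attained e.g. along the cycle 0 → 1 → 0 with weight 10 and length 2. So λ(A) = 10/2 = 5.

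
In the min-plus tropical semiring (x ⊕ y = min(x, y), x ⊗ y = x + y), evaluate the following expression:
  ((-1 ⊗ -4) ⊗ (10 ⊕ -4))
((-1 ⊗ -4) ⊗ (10 ⊕ -4)) = -9

Expand innermost to outermost. Recall ⊕ takes the minimum of its arguments and ⊗ takes their sum. Working out the expression ((-1 ⊗ -4) ⊗ (10 ⊕ -4)) gives -9.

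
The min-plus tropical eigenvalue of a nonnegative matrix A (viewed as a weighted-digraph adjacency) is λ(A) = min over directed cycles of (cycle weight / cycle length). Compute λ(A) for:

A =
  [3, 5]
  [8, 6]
λ(A) = 3

Enumerate directed cycles and compute their means (weight / length). Sample:
  cycle 0 → 0: weight = 3, length = 1, mean = 3/1 ≈ 3.000
  cycle 1 → 1: weight = 6, length = 1, mean = 6/1 ≈ 6.000
  cycle 0 → 1 → 0: weight = 13, length = 2, mean = 13/2 ≈ 6.500
  cycle 1 → 0 → 1: weight = 13, length = 2, mean = 13/2 ≈ 6.500
Minimum mean = 3.000, attained e.g. along the cycle 0 → 0 with weight 3 and length 1. So λ(A) = 3/1 = 3.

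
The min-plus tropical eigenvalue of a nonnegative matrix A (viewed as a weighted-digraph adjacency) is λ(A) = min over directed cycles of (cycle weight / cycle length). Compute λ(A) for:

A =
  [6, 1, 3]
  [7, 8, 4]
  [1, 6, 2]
λ(A) = 2

Enumerate directed cycles and compute their means (weight / length). Sample:
  cycle 0 → 0: weight = 6, length = 1, mean = 6/1 ≈ 6.000
  cycle 1 → 1: weight = 8, length = 1, mean = 8/1 ≈ 8.000
  cycle 2 → 2: weight = 2, length = 1, mean = 2/1 ≈ 2.000
  cycle 0 → 1 → 0: weight = 8, length = 2, mean = 8/2 ≈ 4.000
  cycle 0 → 2 → 0: weight = 4, length = 2, mean = 4/2 ≈ 2.000
  cycle 1 → 0 → 1: weight = 8, length = 2, mean = 8/2 ≈ 4.000
Minimum mean = 2.000, attained e.g. along the cycle 2 → 2 with weight 2 and length 1. So λ(A) = 2/1 = 2.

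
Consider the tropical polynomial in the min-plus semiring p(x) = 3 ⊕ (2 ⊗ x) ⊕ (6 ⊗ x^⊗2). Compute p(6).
p(6) = 3

A tropical monomial a ⊗ x^⊗i evaluates to a + i · x. Evaluating each term at x = 6:
  Term 0 contributes 3 + 0 · 6 = 3
  Term 1 contributes 2 + 1 · 6 = 8
  Term 2 contributes 6 + 2 · 6 = 18
p(6) = ⊕ of these = min[3, 8, 18] = 3.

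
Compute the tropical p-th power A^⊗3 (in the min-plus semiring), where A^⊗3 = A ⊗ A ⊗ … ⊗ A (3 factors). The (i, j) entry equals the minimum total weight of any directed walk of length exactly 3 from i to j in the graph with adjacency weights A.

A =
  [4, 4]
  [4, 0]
A^⊗3 =
  [8, 4]
  [4, 0]

Each entry (A^⊗3)_ij equals the minimum over all length-3 walks i = v_0 → v_1 → … → v_3 = j of Σ_t A[v_t][v_{t+1}]. For example, for (i, j) = (0, 1) we minimise over 4 possible intermediate vertex sequences; the minimum is 4, attained along the walk 0 → 1 → 1 → 1.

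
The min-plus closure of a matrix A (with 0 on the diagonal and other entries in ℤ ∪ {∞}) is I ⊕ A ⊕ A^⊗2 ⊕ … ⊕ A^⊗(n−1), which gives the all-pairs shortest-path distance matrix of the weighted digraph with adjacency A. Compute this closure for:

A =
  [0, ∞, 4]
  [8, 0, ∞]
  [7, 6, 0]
Closure =
  [0, 10, 4]
  [8, 0, 12]
  [7, 6, 0]

This is the Floyd-Warshall all-pairs shortest-path computation. For each intermediate vertex k = 0, 1, …, 2, update dist[i][j] ← min(dist[i][j], dist[i][k] + dist[k][j]). The final matrix gives, for each (i, j), the minimum total weight of any directed path from i to j (possibly empty when i = j).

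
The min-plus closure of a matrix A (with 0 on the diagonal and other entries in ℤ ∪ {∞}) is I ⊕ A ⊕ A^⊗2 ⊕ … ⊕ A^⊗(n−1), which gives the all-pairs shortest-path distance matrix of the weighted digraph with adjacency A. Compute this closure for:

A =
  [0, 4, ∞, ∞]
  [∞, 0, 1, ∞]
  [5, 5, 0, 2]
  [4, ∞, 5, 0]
Closure =
  [0, 4, 5, 7]
  [6, 0, 1, 3]
  [5, 5, 0, 2]
  [4, 8, 5, 0]

This is the Floyd-Warshall all-pairs shortest-path computation. For each intermediate vertex k = 0, 1, …, 3, update dist[i][j] ← min(dist[i][j], dist[i][k] + dist[k][j]). The final matrix gives, for each (i, j), the minimum total weight of any directed path from i to j (possibly empty when i = j).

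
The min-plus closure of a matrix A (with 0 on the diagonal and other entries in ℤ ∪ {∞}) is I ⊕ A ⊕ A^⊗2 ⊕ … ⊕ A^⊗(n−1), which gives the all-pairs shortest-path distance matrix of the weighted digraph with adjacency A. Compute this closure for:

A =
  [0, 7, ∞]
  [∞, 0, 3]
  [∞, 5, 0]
Closure =
  [0, 7, 10]
  [∞, 0, 3]
  [∞, 5, 0]

This is the Floyd-Warshall all-pairs shortest-path computation. For each intermediate vertex k = 0, 1, …, 2, update dist[i][j] ← min(dist[i][j], dist[i][k] + dist[k][j]). The final matrix gives, for each (i, j), the minimum total weight of any directed path from i to j (possibly empty when i = j).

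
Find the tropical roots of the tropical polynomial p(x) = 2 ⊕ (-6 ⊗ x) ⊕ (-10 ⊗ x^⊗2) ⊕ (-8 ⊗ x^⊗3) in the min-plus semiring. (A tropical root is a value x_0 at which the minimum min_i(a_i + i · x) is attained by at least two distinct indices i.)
Roots: {-2, 4, 8}

Each tropical root is a break point of the lower envelope of the lines y = a_i + i · x (there are 4 lines, with slopes 0, 1, ..., 3). Only the lines that attain the minimum somewhere contribute to roots; other lines are dominated. Here the surviving (envelope) indices are i = 3, i = 2, i = 1, i = 0.
Intersections between consecutive envelope lines give the roots: for adjacent envelope indices i < j the intersection is x = (a_i − a_j) / (j − i). Reading off the sorted break points: {-2, 4, 8}.
Verification: at each break x_0, at least two indices attain the minimum of min_i(a_i + i · x_0).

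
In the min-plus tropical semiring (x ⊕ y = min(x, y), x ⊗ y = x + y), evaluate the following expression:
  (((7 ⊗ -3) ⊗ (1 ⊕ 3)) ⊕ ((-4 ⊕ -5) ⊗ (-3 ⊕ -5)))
(((7 ⊗ -3) ⊗ (1 ⊕ 3)) ⊕ ((-4 ⊕ -5) ⊗ (-3 ⊕ -5))) = -10

Expand innermost to outermost. Recall ⊕ takes the minimum of its arguments and ⊗ takes their sum. Working out the expression (((7 ⊗ -3) ⊗ (1 ⊕ 3)) ⊕ ((-4 ⊕ -5) ⊗ (-3 ⊕ -5))) gives -10.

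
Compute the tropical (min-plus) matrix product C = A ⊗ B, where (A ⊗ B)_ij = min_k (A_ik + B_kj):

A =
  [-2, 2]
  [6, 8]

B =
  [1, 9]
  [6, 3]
A ⊗ B =
  [-1, 5]
  [7, 11]

Apply the min-plus product entry-by-entry:
  C[0][0] = min over k of (A[0][0] + B[0][0] = -2 + 1 = -1, A[0][1] + B[1][0] = 2 + 6 = 8) = -1 (attained at k = 0)
  C[0][1] = min over k of (A[0][0] + B[0][1] = -2 + 9 = 7, A[0][1] + B[1][1] = 2 + 3 = 5) = 5 (attained at k = 1)
  C[1][0] = min over k of (A[1][0] + B[0][0] = 6 + 1 = 7, A[1][1] + B[1][0] = 8 + 6 = 14) = 7 (attained at k = 0)
  C[1][1] = min over k of (A[1][0] + B[0][1] = 6 + 9 = 15, A[1][1] + B[1][1] = 8 + 3 = 11) = 11 (attained at k = 1)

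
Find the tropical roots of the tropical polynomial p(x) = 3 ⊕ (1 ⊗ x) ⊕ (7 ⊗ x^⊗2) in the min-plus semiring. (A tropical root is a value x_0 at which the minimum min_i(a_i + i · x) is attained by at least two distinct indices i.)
Roots: {-6, 2}

Each tropical root is a break point of the lower envelope of the lines y = a_i + i · x (there are 3 lines, with slopes 0, 1, ..., 2). Only the lines that attain the minimum somewhere contribute to roots; other lines are dominated. Here the surviving (envelope) indices are i = 2, i = 1, i = 0.
Intersections between consecutive envelope lines give the roots: for adjacent envelope indices i < j the intersection is x = (a_i − a_j) / (j − i). Reading off the sorted break points: {-6, 2}.
Verification: at each break x_0, at least two indices attain the minimum of min_i(a_i + i · x_0).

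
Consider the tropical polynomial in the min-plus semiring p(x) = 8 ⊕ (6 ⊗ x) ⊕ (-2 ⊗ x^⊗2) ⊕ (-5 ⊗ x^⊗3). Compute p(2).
p(2) = 1

A tropical monomial a ⊗ x^⊗i evaluates to a + i · x. Evaluating each term at x = 2:
  Term 0 contributes 8 + 0 · 2 = 8
  Term 1 contributes 6 + 1 · 2 = 8
  Term 2 contributes -2 + 2 · 2 = 2
  Term 3 contributes -5 + 3 · 2 = 1
p(2) = ⊕ of these = min[8, 8, 2, 1] = 1.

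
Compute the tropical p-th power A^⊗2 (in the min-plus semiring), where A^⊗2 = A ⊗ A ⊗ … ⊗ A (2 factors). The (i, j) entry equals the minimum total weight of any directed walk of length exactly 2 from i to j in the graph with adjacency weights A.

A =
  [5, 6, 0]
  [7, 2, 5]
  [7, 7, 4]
A^⊗2 =
  [7, 7, 4]
  [9, 4, 7]
  [11, 9, 7]

Each entry (A^⊗2)_ij equals the minimum over all length-2 walks i = v_0 → v_1 → … → v_2 = j of Σ_t A[v_t][v_{t+1}]. For example, for (i, j) = (0, 2) we minimise over 3 possible intermediate vertex sequences; the minimum is 4, attained along the walk 0 → 2 → 2.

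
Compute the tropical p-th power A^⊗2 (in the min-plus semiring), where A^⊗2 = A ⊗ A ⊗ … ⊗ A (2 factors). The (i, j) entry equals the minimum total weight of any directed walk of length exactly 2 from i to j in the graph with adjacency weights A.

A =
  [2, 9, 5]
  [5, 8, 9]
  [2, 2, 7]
A^⊗2 =
  [4, 7, 7]
  [7, 11, 10]
  [4, 9, 7]

Each entry (A^⊗2)_ij equals the minimum over all length-2 walks i = v_0 → v_1 → … → v_2 = j of Σ_t A[v_t][v_{t+1}]. For example, for (i, j) = (0, 2) we minimise over 3 possible intermediate vertex sequences; the minimum is 7, attained along the walk 0 → 0 → 2.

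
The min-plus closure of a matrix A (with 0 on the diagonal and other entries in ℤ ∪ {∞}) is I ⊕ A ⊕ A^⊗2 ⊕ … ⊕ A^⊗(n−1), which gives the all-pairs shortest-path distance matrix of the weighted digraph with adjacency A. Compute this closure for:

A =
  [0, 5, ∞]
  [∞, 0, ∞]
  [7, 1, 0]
Closure =
  [0, 5, ∞]
  [∞, 0, ∞]
  [7, 1, 0]

This is the Floyd-Warshall all-pairs shortest-path computation. For each intermediate vertex k = 0, 1, …, 2, update dist[i][j] ← min(dist[i][j], dist[i][k] + dist[k][j]). The final matrix gives, for each (i, j), the minimum total weight of any directed path from i to j (possibly empty when i = j).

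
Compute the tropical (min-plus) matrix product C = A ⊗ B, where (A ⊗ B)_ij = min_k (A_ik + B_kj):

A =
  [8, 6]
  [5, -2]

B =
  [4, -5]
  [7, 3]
A ⊗ B =
  [12, 3]
  [5, 0]

Apply the min-plus product entry-by-entry:
  C[0][0] = min over k of (A[0][0] + B[0][0] = 8 + 4 = 12, A[0][1] + B[1][0] = 6 + 7 = 13) = 12 (attained at k = 0)
  C[0][1] = min over k of (A[0][0] + B[0][1] = 8 + -5 = 3, A[0][1] + B[1][1] = 6 + 3 = 9) = 3 (attained at k = 0)
  C[1][0] = min over k of (A[1][0] + B[0][0] = 5 + 4 = 9, A[1][1] + B[1][0] = -2 + 7 = 5) = 5 (attained at k = 1)
  C[1][1] = min over k of (A[1][0] + B[0][1] = 5 + -5 = 0, A[1][1] + B[1][1] = -2 + 3 = 1) = 0 (attained at k = 0)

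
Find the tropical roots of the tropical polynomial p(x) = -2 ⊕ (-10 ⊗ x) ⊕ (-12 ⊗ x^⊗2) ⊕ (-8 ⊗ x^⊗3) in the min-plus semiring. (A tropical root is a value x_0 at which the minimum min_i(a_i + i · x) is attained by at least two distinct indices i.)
Roots: {-4, 2, 8}

Each tropical root is a break point of the lower envelope of the lines y = a_i + i · x (there are 4 lines, with slopes 0, 1, ..., 3). Only the lines that attain the minimum somewhere contribute to roots; other lines are dominated. Here the surviving (envelope) indices are i = 3, i = 2, i = 1, i = 0.
Intersections between consecutive envelope lines give the roots: for adjacent envelope indices i < j the intersection is x = (a_i − a_j) / (j − i). Reading off the sorted break points: {-4, 2, 8}.
Verification: at each break x_0, at least two indices attain the minimum of min_i(a_i + i · x_0).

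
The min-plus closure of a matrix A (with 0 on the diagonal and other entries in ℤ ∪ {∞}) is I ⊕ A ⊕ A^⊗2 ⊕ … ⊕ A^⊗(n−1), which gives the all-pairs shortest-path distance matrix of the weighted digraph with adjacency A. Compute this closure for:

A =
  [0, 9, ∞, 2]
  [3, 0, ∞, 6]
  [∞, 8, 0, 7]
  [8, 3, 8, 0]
Closure =
  [0, 5, 10, 2]
  [3, 0, 13, 5]
  [11, 8, 0, 7]
  [6, 3, 8, 0]

This is the Floyd-Warshall all-pairs shortest-path computation. For each intermediate vertex k = 0, 1, …, 3, update dist[i][j] ← min(dist[i][j], dist[i][k] + dist[k][j]). The final matrix gives, for each (i, j), the minimum total weight of any directed path from i to j (possibly empty when i = j).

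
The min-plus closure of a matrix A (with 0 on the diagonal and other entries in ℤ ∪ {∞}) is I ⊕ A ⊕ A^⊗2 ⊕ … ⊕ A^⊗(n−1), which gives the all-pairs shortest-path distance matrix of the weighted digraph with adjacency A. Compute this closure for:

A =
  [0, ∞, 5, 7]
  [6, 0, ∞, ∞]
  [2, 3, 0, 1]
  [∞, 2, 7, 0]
Closure =
  [0, 8, 5, 6]
  [6, 0, 11, 12]
  [2, 3, 0, 1]
  [8, 2, 7, 0]

This is the Floyd-Warshall all-pairs shortest-path computation. For each intermediate vertex k = 0, 1, …, 3, update dist[i][j] ← min(dist[i][j], dist[i][k] + dist[k][j]). The final matrix gives, for each (i, j), the minimum total weight of any directed path from i to j (possibly empty when i = j).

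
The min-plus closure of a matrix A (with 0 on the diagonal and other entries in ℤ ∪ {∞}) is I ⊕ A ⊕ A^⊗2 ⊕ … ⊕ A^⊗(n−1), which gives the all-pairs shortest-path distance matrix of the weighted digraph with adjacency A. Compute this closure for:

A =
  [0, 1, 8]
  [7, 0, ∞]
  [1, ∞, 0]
Closure =
  [0, 1, 8]
  [7, 0, 15]
  [1, 2, 0]

This is the Floyd-Warshall all-pairs shortest-path computation. For each intermediate vertex k = 0, 1, …, 2, update dist[i][j] ← min(dist[i][j], dist[i][k] + dist[k][j]). The final matrix gives, for each (i, j), the minimum total weight of any directed path from i to j (possibly empty when i = j).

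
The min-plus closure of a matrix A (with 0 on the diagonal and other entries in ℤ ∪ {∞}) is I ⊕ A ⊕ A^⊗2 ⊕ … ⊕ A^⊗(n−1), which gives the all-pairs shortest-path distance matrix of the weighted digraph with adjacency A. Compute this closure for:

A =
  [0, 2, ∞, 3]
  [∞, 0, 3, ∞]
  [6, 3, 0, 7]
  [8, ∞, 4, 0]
Closure =
  [0, 2, 5, 3]
  [9, 0, 3, 10]
  [6, 3, 0, 7]
  [8, 7, 4, 0]

This is the Floyd-Warshall all-pairs shortest-path computation. For each intermediate vertex k = 0, 1, …, 3, update dist[i][j] ← min(dist[i][j], dist[i][k] + dist[k][j]). The final matrix gives, for each (i, j), the minimum total weight of any directed path from i to j (possibly empty when i = j).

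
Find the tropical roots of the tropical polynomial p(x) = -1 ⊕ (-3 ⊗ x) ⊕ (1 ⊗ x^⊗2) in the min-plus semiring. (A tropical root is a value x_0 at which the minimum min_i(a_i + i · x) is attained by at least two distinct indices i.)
Roots: {-4, 2}

Each tropical root is a break point of the lower envelope of the lines y = a_i + i · x (there are 3 lines, with slopes 0, 1, ..., 2). Only the lines that attain the minimum somewhere contribute to roots; other lines are dominated. Here the surviving (envelope) indices are i = 2, i = 1, i = 0.
Intersections between consecutive envelope lines give the roots: for adjacent envelope indices i < j the intersection is x = (a_i − a_j) / (j − i). Reading off the sorted break points: {-4, 2}.
Verification: at each break x_0, at least two indices attain the minimum of min_i(a_i + i · x_0).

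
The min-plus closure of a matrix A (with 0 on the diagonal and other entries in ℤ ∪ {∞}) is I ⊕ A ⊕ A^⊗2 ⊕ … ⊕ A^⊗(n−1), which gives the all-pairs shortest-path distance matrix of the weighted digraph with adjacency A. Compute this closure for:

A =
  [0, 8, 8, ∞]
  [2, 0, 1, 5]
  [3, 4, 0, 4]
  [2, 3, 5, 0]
Closure =
  [0, 8, 8, 12]
  [2, 0, 1, 5]
  [3, 4, 0, 4]
  [2, 3, 4, 0]

This is the Floyd-Warshall all-pairs shortest-path computation. For each intermediate vertex k = 0, 1, …, 3, update dist[i][j] ← min(dist[i][j], dist[i][k] + dist[k][j]). The final matrix gives, for each (i, j), the minimum total weight of any directed path from i to j (possibly empty when i = j).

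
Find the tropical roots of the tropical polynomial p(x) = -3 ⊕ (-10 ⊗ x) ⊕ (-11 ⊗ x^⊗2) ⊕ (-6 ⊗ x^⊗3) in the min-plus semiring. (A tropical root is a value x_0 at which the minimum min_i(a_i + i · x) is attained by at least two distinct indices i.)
Roots: {-5, 1, 7}

Each tropical root is a break point of the lower envelope of the lines y = a_i + i · x (there are 4 lines, with slopes 0, 1, ..., 3). Only the lines that attain the minimum somewhere contribute to roots; other lines are dominated. Here the surviving (envelope) indices are i = 3, i = 2, i = 1, i = 0.
Intersections between consecutive envelope lines give the roots: for adjacent envelope indices i < j the intersection is x = (a_i − a_j) / (j − i). Reading off the sorted break points: {-5, 1, 7}.
Verification: at each break x_0, at least two indices attain the minimum of min_i(a_i + i · x_0).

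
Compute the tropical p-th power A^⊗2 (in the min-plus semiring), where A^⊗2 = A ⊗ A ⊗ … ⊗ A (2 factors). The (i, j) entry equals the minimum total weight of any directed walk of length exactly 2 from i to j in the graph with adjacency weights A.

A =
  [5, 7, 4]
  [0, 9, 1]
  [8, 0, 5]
A^⊗2 =
  [7, 4, 8]
  [5, 1, 4]
  [0, 5, 1]

Each entry (A^⊗2)_ij equals the minimum over all length-2 walks i = v_0 → v_1 → … → v_2 = j of Σ_t A[v_t][v_{t+1}]. For example, for (i, j) = (0, 2) we minimise over 3 possible intermediate vertex sequences; the minimum is 8, attained along the walk 0 → 1 → 2.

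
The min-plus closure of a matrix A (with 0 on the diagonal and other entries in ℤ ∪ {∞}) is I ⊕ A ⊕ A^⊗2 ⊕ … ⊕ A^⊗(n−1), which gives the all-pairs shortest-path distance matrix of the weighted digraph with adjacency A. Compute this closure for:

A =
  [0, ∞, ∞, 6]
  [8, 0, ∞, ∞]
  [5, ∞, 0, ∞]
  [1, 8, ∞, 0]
Closure =
  [0, 14, ∞, 6]
  [8, 0, ∞, 14]
  [5, 19, 0, 11]
  [1, 8, ∞, 0]

This is the Floyd-Warshall all-pairs shortest-path computation. For each intermediate vertex k = 0, 1, …, 3, update dist[i][j] ← min(dist[i][j], dist[i][k] + dist[k][j]). The final matrix gives, for each (i, j), the minimum total weight of any directed path from i to j (possibly empty when i = j).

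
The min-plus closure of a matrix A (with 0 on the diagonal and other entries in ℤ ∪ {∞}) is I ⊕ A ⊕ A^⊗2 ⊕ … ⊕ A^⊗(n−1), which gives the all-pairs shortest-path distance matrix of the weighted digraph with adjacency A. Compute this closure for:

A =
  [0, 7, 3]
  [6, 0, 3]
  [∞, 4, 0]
Closure =
  [0, 7, 3]
  [6, 0, 3]
  [10, 4, 0]

This is the Floyd-Warshall all-pairs shortest-path computation. For each intermediate vertex k = 0, 1, …, 2, update dist[i][j] ← min(dist[i][j], dist[i][k] + dist[k][j]). The final matrix gives, for each (i, j), the minimum total weight of any directed path from i to j (possibly empty when i = j).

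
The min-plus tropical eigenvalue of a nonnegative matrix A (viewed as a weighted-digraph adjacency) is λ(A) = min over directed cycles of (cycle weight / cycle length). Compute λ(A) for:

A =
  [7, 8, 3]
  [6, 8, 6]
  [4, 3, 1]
λ(A) = 1

Enumerate directed cycles and compute their means (weight / length). Sample:
  cycle 0 → 0: weight = 7, length = 1, mean = 7/1 ≈ 7.000
  cycle 1 → 1: weight = 8, length = 1, mean = 8/1 ≈ 8.000
  cycle 2 → 2: weight = 1, length = 1, mean = 1/1 ≈ 1.000
  cycle 0 → 1 → 0: weight = 14, length = 2, mean = 14/2 ≈ 7.000
  cycle 0 → 2 → 0: weight = 7, length = 2, mean = 7/2 ≈ 3.500
  cycle 1 → 0 → 1: weight = 14, length = 2, mean = 14/2 ≈ 7.000
Minimum mean = 1.000, attained e.g. along the cycle 2 → 2 with weight 1 and length 1. So λ(A) = 1/1 = 1.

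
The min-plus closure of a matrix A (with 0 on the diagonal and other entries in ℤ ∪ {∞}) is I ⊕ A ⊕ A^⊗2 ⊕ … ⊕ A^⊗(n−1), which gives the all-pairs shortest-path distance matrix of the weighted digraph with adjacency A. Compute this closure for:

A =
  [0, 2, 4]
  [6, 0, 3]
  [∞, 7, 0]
Closure =
  [0, 2, 4]
  [6, 0, 3]
  [13, 7, 0]

This is the Floyd-Warshall all-pairs shortest-path computation. For each intermediate vertex k = 0, 1, …, 2, update dist[i][j] ← min(dist[i][j], dist[i][k] + dist[k][j]). The final matrix gives, for each (i, j), the minimum total weight of any directed path from i to j (possibly empty when i = j).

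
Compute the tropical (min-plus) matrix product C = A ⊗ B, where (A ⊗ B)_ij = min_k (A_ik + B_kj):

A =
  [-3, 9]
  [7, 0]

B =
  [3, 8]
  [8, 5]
A ⊗ B =
  [0, 5]
  [8, 5]

Apply the min-plus product entry-by-entry:
  C[0][0] = min over k of (A[0][0] + B[0][0] = -3 + 3 = 0, A[0][1] + B[1][0] = 9 + 8 = 17) = 0 (attained at k = 0)
  C[0][1] = min over k of (A[0][0] + B[0][1] = -3 + 8 = 5, A[0][1] + B[1][1] = 9 + 5 = 14) = 5 (attained at k = 0)
  C[1][0] = min over k of (A[1][0] + B[0][0] = 7 + 3 = 10, A[1][1] + B[1][0] = 0 + 8 = 8) = 8 (attained at k = 1)
  C[1][1] = min over k of (A[1][0] + B[0][1] = 7 + 8 = 15, A[1][1] + B[1][1] = 0 + 5 = 5) = 5 (attained at k = 1)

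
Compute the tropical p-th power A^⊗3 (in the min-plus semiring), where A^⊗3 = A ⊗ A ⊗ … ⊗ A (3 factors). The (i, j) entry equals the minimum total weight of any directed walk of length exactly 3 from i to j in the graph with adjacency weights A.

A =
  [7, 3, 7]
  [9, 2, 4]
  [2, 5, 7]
A^⊗3 =
  [9, 7, 9]
  [8, 6, 8]
  [11, 7, 9]

Each entry (A^⊗3)_ij equals the minimum over all length-3 walks i = v_0 → v_1 → … → v_3 = j of Σ_t A[v_t][v_{t+1}]. For example, for (i, j) = (0, 2) we minimise over 9 possible intermediate vertex sequences; the minimum is 9, attained along the walk 0 → 1 → 1 → 2.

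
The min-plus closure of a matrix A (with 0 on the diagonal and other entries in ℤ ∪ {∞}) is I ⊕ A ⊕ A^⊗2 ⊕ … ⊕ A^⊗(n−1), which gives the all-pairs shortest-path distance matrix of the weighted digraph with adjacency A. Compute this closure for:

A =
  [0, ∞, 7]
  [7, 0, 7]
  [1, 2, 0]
Closure =
  [0, 9, 7]
  [7, 0, 7]
  [1, 2, 0]

This is the Floyd-Warshall all-pairs shortest-path computation. For each intermediate vertex k = 0, 1, …, 2, update dist[i][j] ← min(dist[i][j], dist[i][k] + dist[k][j]). The final matrix gives, for each (i, j), the minimum total weight of any directed path from i to j (possibly empty when i = j).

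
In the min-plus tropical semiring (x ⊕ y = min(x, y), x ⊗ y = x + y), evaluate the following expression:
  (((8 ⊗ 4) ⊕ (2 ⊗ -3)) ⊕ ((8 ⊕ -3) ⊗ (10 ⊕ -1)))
(((8 ⊗ 4) ⊕ (2 ⊗ -3)) ⊕ ((8 ⊕ -3) ⊗ (10 ⊕ -1))) = -4

Expand innermost to outermost. Recall ⊕ takes the minimum of its arguments and ⊗ takes their sum. Working out the expression (((8 ⊗ 4) ⊕ (2 ⊗ -3)) ⊕ ((8 ⊕ -3) ⊗ (10 ⊕ -1))) gives -4.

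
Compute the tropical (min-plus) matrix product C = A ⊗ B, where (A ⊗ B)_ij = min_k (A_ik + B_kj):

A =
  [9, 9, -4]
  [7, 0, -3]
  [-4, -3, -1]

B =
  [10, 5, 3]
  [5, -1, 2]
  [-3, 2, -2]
A ⊗ B =
  [-7, -2, -6]
  [-6, -1, -5]
  [-4, -4, -3]

Apply the min-plus product entry-by-entry:
  C[0][0] = min over k of (A[0][0] + B[0][0] = 9 + 10 = 19, A[0][1] + B[1][0] = 9 + 5 = 14, A[0][2] + B[2][0] = -4 + -3 = -7) = -7 (attained at k = 2)
  C[0][1] = min over k of (A[0][0] + B[0][1] = 9 + 5 = 14, A[0][1] + B[1][1] = 9 + -1 = 8, A[0][2] + B[2][1] = -4 + 2 = -2) = -2 (attained at k = 2)
  C[0][2] = min over k of (A[0][0] + B[0][2] = 9 + 3 = 12, A[0][1] + B[1][2] = 9 + 2 = 11, A[0][2] + B[2][2] = -4 + -2 = -6) = -6 (attained at k = 2)
  C[1][0] = min over k of (A[1][0] + B[0][0] = 7 + 10 = 17, A[1][1] + B[1][0] = 0 + 5 = 5, A[1][2] + B[2][0] = -3 + -3 = -6) = -6 (attained at k = 2)
  C[1][1] = min over k of (A[1][0] + B[0][1] = 7 + 5 = 12, A[1][1] + B[1][1] = 0 + -1 = -1, A[1][2] + B[2][1] = -3 + 2 = -1) = -1 (attained at k = 1)
  C[1][2] = min over k of (A[1][0] + B[0][2] = 7 + 3 = 10, A[1][1] + B[1][2] = 0 + 2 = 2, A[1][2] + B[2][2] = -3 + -2 = -5) = -5 (attained at k = 2)
  C[2][0] = min over k of (A[2][0] + B[0][0] = -4 + 10 = 6, A[2][1] + B[1][0] = -3 + 5 = 2, A[2][2] + B[2][0] = -1 + -3 = -4) = -4 (attained at k = 2)
  C[2][1] = min over k of (A[2][0] + B[0][1] = -4 + 5 = 1, A[2][1] + B[1][1] = -3 + -1 = -4, A[2][2] + B[2][1] = -1 + 2 = 1) = -4 (attained at k = 1)
  C[2][2] = min over k of (A[2][0] + B[0][2] = -4 + 3 = -1, A[2][1] + B[1][2] = -3 + 2 = -1, A[2][2] + B[2][2] = -1 + -2 = -3) = -3 (attained at k = 2)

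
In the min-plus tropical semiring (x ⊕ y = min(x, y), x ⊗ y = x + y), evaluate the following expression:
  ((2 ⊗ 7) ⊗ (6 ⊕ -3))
((2 ⊗ 7) ⊗ (6 ⊕ -3)) = 6

Expand innermost to outermost. Recall ⊕ takes the minimum of its arguments and ⊗ takes their sum. Working out the expression ((2 ⊗ 7) ⊗ (6 ⊕ -3)) gives 6.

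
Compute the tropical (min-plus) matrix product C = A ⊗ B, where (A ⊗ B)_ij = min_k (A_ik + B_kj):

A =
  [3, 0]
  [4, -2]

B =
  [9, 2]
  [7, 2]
A ⊗ B =
  [7, 2]
  [5, 0]

Apply the min-plus product entry-by-entry:
  C[0][0] = min over k of (A[0][0] + B[0][0] = 3 + 9 = 12, A[0][1] + B[1][0] = 0 + 7 = 7) = 7 (attained at k = 1)
  C[0][1] = min over k of (A[0][0] + B[0][1] = 3 + 2 = 5, A[0][1] + B[1][1] = 0 + 2 = 2) = 2 (attained at k = 1)
  C[1][0] = min over k of (A[1][0] + B[0][0] = 4 + 9 = 13, A[1][1] + B[1][0] = -2 + 7 = 5) = 5 (attained at k = 1)
  C[1][1] = min over k of (A[1][0] + B[0][1] = 4 + 2 = 6, A[1][1] + B[1][1] = -2 + 2 = 0) = 0 (attained at k = 1)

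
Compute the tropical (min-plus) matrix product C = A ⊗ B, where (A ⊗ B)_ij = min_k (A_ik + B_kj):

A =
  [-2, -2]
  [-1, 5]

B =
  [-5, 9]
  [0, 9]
A ⊗ B =
  [-7, 7]
  [-6, 8]

Apply the min-plus product entry-by-entry:
  C[0][0] = min over k of (A[0][0] + B[0][0] = -2 + -5 = -7, A[0][1] + B[1][0] = -2 + 0 = -2) = -7 (attained at k = 0)
  C[0][1] = min over k of (A[0][0] + B[0][1] = -2 + 9 = 7, A[0][1] + B[1][1] = -2 + 9 = 7) = 7 (attained at k = 0)
  C[1][0] = min over k of (A[1][0] + B[0][0] = -1 + -5 = -6, A[1][1] + B[1][0] = 5 + 0 = 5) = -6 (attained at k = 0)
  C[1][1] = min over k of (A[1][0] + B[0][1] = -1 + 9 = 8, A[1][1] + B[1][1] = 5 + 9 = 14) = 8 (attained at k = 0)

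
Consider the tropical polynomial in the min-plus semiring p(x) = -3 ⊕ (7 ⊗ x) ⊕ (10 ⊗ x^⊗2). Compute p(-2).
p(-2) = -3

A tropical monomial a ⊗ x^⊗i evaluates to a + i · x. Evaluating each term at x = -2:
  Term 0 contributes -3 + 0 · -2 = -3
  Term 1 contributes 7 + 1 · -2 = 5
  Term 2 contributes 10 + 2 · -2 = 6
p(-2) = ⊕ of these = min[-3, 5, 6] = -3.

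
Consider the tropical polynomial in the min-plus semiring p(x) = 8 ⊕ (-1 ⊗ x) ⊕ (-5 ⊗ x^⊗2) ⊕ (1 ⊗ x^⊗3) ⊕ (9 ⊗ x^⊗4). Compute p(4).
p(4) = 3

A tropical monomial a ⊗ x^⊗i evaluates to a + i · x. Evaluating each term at x = 4:
  Term 0 contributes 8 + 0 · 4 = 8
  Term 1 contributes -1 + 1 · 4 = 3
  Term 2 contributes -5 + 2 · 4 = 3
  Term 3 contributes 1 + 3 · 4 = 13
  Term 4 contributes 9 + 4 · 4 = 25
p(4) = ⊕ of these = min[8, 3, 3, 13, 25] = 3.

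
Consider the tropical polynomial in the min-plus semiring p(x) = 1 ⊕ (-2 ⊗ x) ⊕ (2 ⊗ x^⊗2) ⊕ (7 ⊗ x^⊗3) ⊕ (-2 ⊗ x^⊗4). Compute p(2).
p(2) = 0

A tropical monomial a ⊗ x^⊗i evaluates to a + i · x. Evaluating each term at x = 2:
  Term 0 contributes 1 + 0 · 2 = 1
  Term 1 contributes -2 + 1 · 2 = 0
  Term 2 contributes 2 + 2 · 2 = 6
  Term 3 contributes 7 + 3 · 2 = 13
  Term 4 contributes -2 + 4 · 2 = 6
p(2) = ⊕ of these = min[1, 0, 6, 13, 6] = 0.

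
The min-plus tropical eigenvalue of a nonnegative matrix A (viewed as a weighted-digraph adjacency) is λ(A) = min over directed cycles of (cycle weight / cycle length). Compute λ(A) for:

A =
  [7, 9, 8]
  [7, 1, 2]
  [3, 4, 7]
λ(A) = 1

Enumerate directed cycles and compute their means (weight / length). Sample:
  cycle 0 → 0: weight = 7, length = 1, mean = 7/1 ≈ 7.000
  cycle 1 → 1: weight = 1, length = 1, mean = 1/1 ≈ 1.000
  cycle 2 → 2: weight = 7, length = 1, mean = 7/1 ≈ 7.000
  cycle 0 → 1 → 0: weight = 16, length = 2, mean = 16/2 ≈ 8.000
  cycle 0 → 2 → 0: weight = 11, length = 2, mean = 11/2 ≈ 5.500
  cycle 1 → 0 → 1: weight = 16, length = 2, mean = 16/2 ≈ 8.000
Minimum mean = 1.000, attained e.g. along the cycle 1 → 1 with weight 1 and length 1. So λ(A) = 1/1 = 1.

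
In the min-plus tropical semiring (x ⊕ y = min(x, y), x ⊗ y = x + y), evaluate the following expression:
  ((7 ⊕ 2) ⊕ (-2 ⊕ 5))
((7 ⊕ 2) ⊕ (-2 ⊕ 5)) = -2

Expand innermost to outermost. Recall ⊕ takes the minimum of its arguments and ⊗ takes their sum. Working out the expression ((7 ⊕ 2) ⊕ (-2 ⊕ 5)) gives -2.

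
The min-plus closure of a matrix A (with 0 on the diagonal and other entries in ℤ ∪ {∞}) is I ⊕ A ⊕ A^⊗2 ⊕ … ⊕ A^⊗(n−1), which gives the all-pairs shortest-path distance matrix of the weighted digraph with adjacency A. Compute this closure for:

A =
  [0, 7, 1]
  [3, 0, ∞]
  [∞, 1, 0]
Closure =
  [0, 2, 1]
  [3, 0, 4]
  [4, 1, 0]

This is the Floyd-Warshall all-pairs shortest-path computation. For each intermediate vertex k = 0, 1, …, 2, update dist[i][j] ← min(dist[i][j], dist[i][k] + dist[k][j]). The final matrix gives, for each (i, j), the minimum total weight of any directed path from i to j (possibly empty when i = j).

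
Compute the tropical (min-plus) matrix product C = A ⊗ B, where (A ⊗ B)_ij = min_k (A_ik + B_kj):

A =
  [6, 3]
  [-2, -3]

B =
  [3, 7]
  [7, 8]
A ⊗ B =
  [9, 11]
  [1, 5]

Apply the min-plus product entry-by-entry:
  C[0][0] = min over k of (A[0][0] + B[0][0] = 6 + 3 = 9, A[0][1] + B[1][0] = 3 + 7 = 10) = 9 (attained at k = 0)
  C[0][1] = min over k of (A[0][0] + B[0][1] = 6 + 7 = 13, A[0][1] + B[1][1] = 3 + 8 = 11) = 11 (attained at k = 1)
  C[1][0] = min over k of (A[1][0] + B[0][0] = -2 + 3 = 1, A[1][1] + B[1][0] = -3 + 7 = 4) = 1 (attained at k = 0)
  C[1][1] = min over k of (A[1][0] + B[0][1] = -2 + 7 = 5, A[1][1] + B[1][1] = -3 + 8 = 5) = 5 (attained at k = 0)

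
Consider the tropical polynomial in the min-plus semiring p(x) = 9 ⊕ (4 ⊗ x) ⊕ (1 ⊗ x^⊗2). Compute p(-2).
p(-2) = -3

A tropical monomial a ⊗ x^⊗i evaluates to a + i · x. Evaluating each term at x = -2:
  Term 0 contributes 9 + 0 · -2 = 9
  Term 1 contributes 4 + 1 · -2 = 2
  Term 2 contributes 1 + 2 · -2 = -3
p(-2) = ⊕ of these = min[9, 2, -3] = -3.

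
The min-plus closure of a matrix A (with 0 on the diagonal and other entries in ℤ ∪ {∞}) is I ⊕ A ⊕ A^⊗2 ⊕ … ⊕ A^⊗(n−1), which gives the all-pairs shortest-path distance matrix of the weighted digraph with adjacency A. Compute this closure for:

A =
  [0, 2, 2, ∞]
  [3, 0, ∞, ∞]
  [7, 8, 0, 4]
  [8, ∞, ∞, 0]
Closure =
  [0, 2, 2, 6]
  [3, 0, 5, 9]
  [7, 8, 0, 4]
  [8, 10, 10, 0]

This is the Floyd-Warshall all-pairs shortest-path computation. For each intermediate vertex k = 0, 1, …, 3, update dist[i][j] ← min(dist[i][j], dist[i][k] + dist[k][j]). The final matrix gives, for each (i, j), the minimum total weight of any directed path from i to j (possibly empty when i = j).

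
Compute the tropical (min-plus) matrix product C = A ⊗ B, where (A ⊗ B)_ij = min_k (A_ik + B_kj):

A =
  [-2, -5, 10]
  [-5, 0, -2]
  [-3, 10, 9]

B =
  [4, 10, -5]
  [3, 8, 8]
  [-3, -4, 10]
A ⊗ B =
  [-2, 3, -7]
  [-5, -6, -10]
  [1, 5, -8]

Apply the min-plus product entry-by-entry:
  C[0][0] = min over k of (A[0][0] + B[0][0] = -2 + 4 = 2, A[0][1] + B[1][0] = -5 + 3 = -2, A[0][2] + B[2][0] = 10 + -3 = 7) = -2 (attained at k = 1)
  C[0][1] = min over k of (A[0][0] + B[0][1] = -2 + 10 = 8, A[0][1] + B[1][1] = -5 + 8 = 3, A[0][2] + B[2][1] = 10 + -4 = 6) = 3 (attained at k = 1)
  C[0][2] = min over k of (A[0][0] + B[0][2] = -2 + -5 = -7, A[0][1] + B[1][2] = -5 + 8 = 3, A[0][2] + B[2][2] = 10 + 10 = 20) = -7 (attained at k = 0)
  C[1][0] = min over k of (A[1][0] + B[0][0] = -5 + 4 = -1, A[1][1] + B[1][0] = 0 + 3 = 3, A[1][2] + B[2][0] = -2 + -3 = -5) = -5 (attained at k = 2)
  C[1][1] = min over k of (A[1][0] + B[0][1] = -5 + 10 = 5, A[1][1] + B[1][1] = 0 + 8 = 8, A[1][2] + B[2][1] = -2 + -4 = -6) = -6 (attained at k = 2)
  C[1][2] = min over k of (A[1][0] + B[0][2] = -5 + -5 = -10, A[1][1] + B[1][2] = 0 + 8 = 8, A[1][2] + B[2][2] = -2 + 10 = 8) = -10 (attained at k = 0)
  C[2][0] = min over k of (A[2][0] + B[0][0] = -3 + 4 = 1, A[2][1] + B[1][0] = 10 + 3 = 13, A[2][2] + B[2][0] = 9 + -3 = 6) = 1 (attained at k = 0)
  C[2][1] = min over k of (A[2][0] + B[0][1] = -3 + 10 = 7, A[2][1] + B[1][1] = 10 + 8 = 18, A[2][2] + B[2][1] = 9 + -4 = 5) = 5 (attained at k = 2)
  C[2][2] = min over k of (A[2][0] + B[0][2] = -3 + -5 = -8, A[2][1] + B[1][2] = 10 + 8 = 18, A[2][2] + B[2][2] = 9 + 10 = 19) = -8 (attained at k = 0)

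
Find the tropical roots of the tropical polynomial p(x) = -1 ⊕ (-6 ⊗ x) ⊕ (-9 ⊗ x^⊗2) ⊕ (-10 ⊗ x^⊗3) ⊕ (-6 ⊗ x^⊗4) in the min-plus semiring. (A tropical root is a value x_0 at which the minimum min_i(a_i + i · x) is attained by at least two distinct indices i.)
Roots: {-4, 1, 3, 5}

Each tropical root is a break point of the lower envelope of the lines y = a_i + i · x (there are 5 lines, with slopes 0, 1, ..., 4). Only the lines that attain the minimum somewhere contribute to roots; other lines are dominated. Here the surviving (envelope) indices are i = 4, i = 3, i = 2, i = 1, i = 0.
Intersections between consecutive envelope lines give the roots: for adjacent envelope indices i < j the intersection is x = (a_i − a_j) / (j − i). Reading off the sorted break points: {-4, 1, 3, 5}.
Verification: at each break x_0, at least two indices attain the minimum of min_i(a_i + i · x_0).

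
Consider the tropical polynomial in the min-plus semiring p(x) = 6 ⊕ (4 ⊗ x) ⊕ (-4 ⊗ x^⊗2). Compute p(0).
p(0) = -4

A tropical monomial a ⊗ x^⊗i evaluates to a + i · x. Evaluating each term at x = 0:
  Term 0 contributes 6 + 0 · 0 = 6
  Term 1 contributes 4 + 1 · 0 = 4
  Term 2 contributes -4 + 2 · 0 = -4
p(0) = ⊕ of these = min[6, 4, -4] = -4.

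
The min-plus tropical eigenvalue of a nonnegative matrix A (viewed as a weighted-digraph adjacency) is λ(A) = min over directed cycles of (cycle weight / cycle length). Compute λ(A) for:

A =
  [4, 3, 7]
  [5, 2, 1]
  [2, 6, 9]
λ(A) = 2

Enumerate directed cycles and compute their means (weight / length). Sample:
  cycle 0 → 0: weight = 4, length = 1, mean = 4/1 ≈ 4.000
  cycle 1 → 1: weight = 2, length = 1, mean = 2/1 ≈ 2.000
  cycle 2 → 2: weight = 9, length = 1, mean = 9/1 ≈ 9.000
  cycle 0 → 1 → 0: weight = 8, length = 2, mean = 8/2 ≈ 4.000
  cycle 0 → 2 → 0: weight = 9, length = 2, mean = 9/2 ≈ 4.500
  cycle 1 → 0 → 1: weight = 8, length = 2, mean = 8/2 ≈ 4.000
Minimum mean = 2.000, attained e.g. along the cycle 1 → 1 with weight 2 and length 1. So λ(A) = 2/1 = 2.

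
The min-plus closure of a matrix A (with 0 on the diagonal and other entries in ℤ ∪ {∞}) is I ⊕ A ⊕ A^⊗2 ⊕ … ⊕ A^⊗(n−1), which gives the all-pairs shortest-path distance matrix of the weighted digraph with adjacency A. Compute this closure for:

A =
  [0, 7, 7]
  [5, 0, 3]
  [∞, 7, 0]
Closure =
  [0, 7, 7]
  [5, 0, 3]
  [12, 7, 0]

This is the Floyd-Warshall all-pairs shortest-path computation. For each intermediate vertex k = 0, 1, …, 2, update dist[i][j] ← min(dist[i][j], dist[i][k] + dist[k][j]). The final matrix gives, for each (i, j), the minimum total weight of any directed path from i to j (possibly empty when i = j).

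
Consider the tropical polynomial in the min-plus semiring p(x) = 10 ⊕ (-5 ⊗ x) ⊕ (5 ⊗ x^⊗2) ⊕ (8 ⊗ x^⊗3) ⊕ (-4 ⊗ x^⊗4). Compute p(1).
p(1) = -4

A tropical monomial a ⊗ x^⊗i evaluates to a + i · x. Evaluating each term at x = 1:
  Term 0 contributes 10 + 0 · 1 = 10
  Term 1 contributes -5 + 1 · 1 = -4
  Term 2 contributes 5 + 2 · 1 = 7
  Term 3 contributes 8 + 3 · 1 = 11
  Term 4 contributes -4 + 4 · 1 = 0
p(1) = ⊕ of these = min[10, -4, 7, 11, 0] = -4.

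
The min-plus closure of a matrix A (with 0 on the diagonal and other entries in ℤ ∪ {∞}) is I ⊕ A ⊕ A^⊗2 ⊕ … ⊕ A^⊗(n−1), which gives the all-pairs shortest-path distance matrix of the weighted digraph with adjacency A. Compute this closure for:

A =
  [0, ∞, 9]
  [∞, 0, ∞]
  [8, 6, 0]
Closure =
  [0, 15, 9]
  [∞, 0, ∞]
  [8, 6, 0]

This is the Floyd-Warshall all-pairs shortest-path computation. For each intermediate vertex k = 0, 1, …, 2, update dist[i][j] ← min(dist[i][j], dist[i][k] + dist[k][j]). The final matrix gives, for each (i, j), the minimum total weight of any directed path from i to j (possibly empty when i = j).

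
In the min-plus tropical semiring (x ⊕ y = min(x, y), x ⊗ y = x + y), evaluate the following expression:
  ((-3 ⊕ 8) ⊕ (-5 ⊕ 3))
((-3 ⊕ 8) ⊕ (-5 ⊕ 3)) = -5

Expand innermost to outermost. Recall ⊕ takes the minimum of its arguments and ⊗ takes their sum. Working out the expression ((-3 ⊕ 8) ⊕ (-5 ⊕ 3)) gives -5.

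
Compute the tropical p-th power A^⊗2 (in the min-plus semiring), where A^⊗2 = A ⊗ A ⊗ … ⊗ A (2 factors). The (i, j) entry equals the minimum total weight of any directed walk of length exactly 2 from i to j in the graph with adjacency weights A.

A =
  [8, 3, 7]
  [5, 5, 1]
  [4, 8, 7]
A^⊗2 =
  [8, 8, 4]
  [5, 8, 6]
  [11, 7, 9]

Each entry (A^⊗2)_ij equals the minimum over all length-2 walks i = v_0 → v_1 → … → v_2 = j of Σ_t A[v_t][v_{t+1}]. For example, for (i, j) = (0, 2) we minimise over 3 possible intermediate vertex sequences; the minimum is 4, attained along the walk 0 → 1 → 2.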